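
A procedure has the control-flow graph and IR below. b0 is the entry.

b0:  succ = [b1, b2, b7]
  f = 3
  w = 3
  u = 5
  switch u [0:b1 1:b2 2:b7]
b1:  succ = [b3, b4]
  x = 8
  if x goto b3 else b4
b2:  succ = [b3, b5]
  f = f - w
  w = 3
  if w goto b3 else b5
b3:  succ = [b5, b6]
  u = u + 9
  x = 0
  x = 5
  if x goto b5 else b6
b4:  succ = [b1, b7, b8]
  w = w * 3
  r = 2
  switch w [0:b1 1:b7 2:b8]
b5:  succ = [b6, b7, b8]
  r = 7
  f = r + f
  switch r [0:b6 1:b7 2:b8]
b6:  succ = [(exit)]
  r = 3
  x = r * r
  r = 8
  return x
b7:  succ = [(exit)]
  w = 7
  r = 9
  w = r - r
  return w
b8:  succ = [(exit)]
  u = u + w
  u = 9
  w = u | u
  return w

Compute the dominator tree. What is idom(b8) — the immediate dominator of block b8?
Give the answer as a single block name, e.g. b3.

Answer: b0

Derivation:
idom tree: b1←b0 b2←b0 b3←b0 b4←b1 b5←b0 b6←b0 b7←b0 b8←b0
Join-block Dom:
  b1: preds {b0,b4}: {b0} ∩ {b0,b1,b4} = {b0}; idom=b0
  b3: preds {b1,b2}: {b0,b1} ∩ {b0,b2} = {b0}; idom=b0
  b5: preds {b2,b3}: {b0,b2} ∩ {b0,b3} = {b0}; idom=b0
  b6: preds {b3,b5}: {b0,b3} ∩ {b0,b5} = {b0}; idom=b0
  b7: preds {b0,b4,b5}: {b0} ∩ {b0,b1,b4} ∩ {b0,b5} = {b0}; idom=b0
  b8: preds {b4,b5}: {b0,b1,b4} ∩ {b0,b5} = {b0}; idom=b0

idom(b8) = b0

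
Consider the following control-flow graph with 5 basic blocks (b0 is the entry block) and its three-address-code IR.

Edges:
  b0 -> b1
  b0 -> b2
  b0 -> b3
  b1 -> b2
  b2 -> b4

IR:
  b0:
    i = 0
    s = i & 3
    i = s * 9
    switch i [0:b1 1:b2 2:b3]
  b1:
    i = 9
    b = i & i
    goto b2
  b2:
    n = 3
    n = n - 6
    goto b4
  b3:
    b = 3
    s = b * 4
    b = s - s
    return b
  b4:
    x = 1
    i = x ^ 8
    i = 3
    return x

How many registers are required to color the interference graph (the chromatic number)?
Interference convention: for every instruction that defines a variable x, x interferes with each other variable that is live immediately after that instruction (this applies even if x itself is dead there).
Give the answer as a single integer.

Answer: 2

Derivation:
Per-block:
  b0: def={i,s} ue=∅
  b1: def={b,i} ue=∅
  b2: def={n} ue=∅
  b3: def={b,s} ue=∅
  b4: def={i,x} ue=∅

Liveness:
  b0: in=∅ out=∅
  b1: in=∅ out=∅
  b2: in=∅ out=∅
  b3: in=∅ out=∅
  b4: in=∅ out=∅

Conflict graph:
  b — ∅
  i — {x}
  n — ∅
  s — ∅
  x — {i}

Registers:
  {i,x} pairwise interfere (2-clique) ⇒ χ ≥ 2
  assign b→c0 i→c0 n→c0 s→c0 x→c1 — no edge inside a register ⇒ χ ≤ 2
  χ = 2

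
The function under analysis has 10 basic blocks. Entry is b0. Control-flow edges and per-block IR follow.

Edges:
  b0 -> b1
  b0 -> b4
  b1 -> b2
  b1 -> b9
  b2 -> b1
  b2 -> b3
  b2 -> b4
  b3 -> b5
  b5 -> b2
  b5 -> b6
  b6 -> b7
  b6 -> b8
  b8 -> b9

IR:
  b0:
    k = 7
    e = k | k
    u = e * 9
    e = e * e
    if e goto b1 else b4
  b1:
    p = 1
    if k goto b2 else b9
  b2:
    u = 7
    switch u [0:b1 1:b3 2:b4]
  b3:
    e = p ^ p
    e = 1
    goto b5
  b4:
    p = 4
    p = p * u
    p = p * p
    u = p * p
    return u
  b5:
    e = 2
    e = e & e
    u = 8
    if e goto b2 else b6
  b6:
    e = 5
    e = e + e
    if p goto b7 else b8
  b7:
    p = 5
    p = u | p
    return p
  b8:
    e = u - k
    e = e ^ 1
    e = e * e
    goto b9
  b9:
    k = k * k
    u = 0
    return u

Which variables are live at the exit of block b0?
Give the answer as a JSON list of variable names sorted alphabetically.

Answer: ["k", "u"]

Working:
Per-block:
  b0: def={e,k,u} ue=∅
  b1: def={p} ue={k}
  b2: def={u} ue=∅
  b3: def={e} ue={p}
  b4: def={p,u} ue={u}
  b5: def={e,u} ue=∅
  b6: def={e} ue={p}
  b7: def={p} ue={u}
  b8: def={e} ue={k,u}
  b9: def={k,u} ue={k}

Live sets:
  live b0: ∅→{k,u}
  live b1: {k}→{k,p}
  live b2: {k,p}→{k,p,u}
  live b3: {k,p}→{k,p}
  live b4: {u}→∅
  live b5: {k,p}→{k,p,u}
  live b6: {k,p,u}→{k,u}
  live b7: {u}→∅
  live b8: {k,u}→{k}
  live b9: {k}→∅

live-out(b0) = ["k", "u"]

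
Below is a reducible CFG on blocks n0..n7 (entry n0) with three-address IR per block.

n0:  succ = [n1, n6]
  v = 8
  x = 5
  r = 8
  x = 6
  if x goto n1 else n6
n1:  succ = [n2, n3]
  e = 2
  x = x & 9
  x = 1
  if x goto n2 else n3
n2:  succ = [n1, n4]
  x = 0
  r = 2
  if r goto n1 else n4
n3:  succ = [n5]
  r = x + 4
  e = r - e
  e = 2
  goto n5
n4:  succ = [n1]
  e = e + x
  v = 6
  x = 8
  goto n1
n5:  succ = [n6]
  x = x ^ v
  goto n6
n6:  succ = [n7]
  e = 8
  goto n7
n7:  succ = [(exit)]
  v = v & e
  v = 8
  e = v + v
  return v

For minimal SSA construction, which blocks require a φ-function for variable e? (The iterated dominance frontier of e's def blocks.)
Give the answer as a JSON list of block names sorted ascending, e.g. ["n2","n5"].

idom tree: n1←n0 n2←n1 n3←n1 n4←n2 n5←n3 n6←n0 n7←n6
Dom at joins:
  n1: preds {n0,n2,n4}: {n0} ∩ {n0,n1,n2} ∩ {n0,n1,n2,n4} = {n0}; idom=n0
  n6: preds {n0,n5}: {n0} ∩ {n0,n1,n3,n5} = {n0}; idom=n0

DF walk-up:
  join n1 pred n0: · stop@n0
  join n1 pred n2: n2→n1 stop@n0
  join n1 pred n4: n4→n2→n1 stop@n0
  join n6 pred n0: · stop@n0
  join n6 pred n5: n5→n3→n1 stop@n0
  DF(n0)=∅
  DF(n1)={n1,n6}
  DF(n2)={n1}
  DF(n3)={n6}
  DF(n4)={n1}
  DF(n5)={n6}
  DF(n6)=∅
  DF(n7)=∅

φ for e: defs {n1,n3,n4,n6,n7}
  DF⁺ = {n1,n6}

Answer: ["n1", "n6"]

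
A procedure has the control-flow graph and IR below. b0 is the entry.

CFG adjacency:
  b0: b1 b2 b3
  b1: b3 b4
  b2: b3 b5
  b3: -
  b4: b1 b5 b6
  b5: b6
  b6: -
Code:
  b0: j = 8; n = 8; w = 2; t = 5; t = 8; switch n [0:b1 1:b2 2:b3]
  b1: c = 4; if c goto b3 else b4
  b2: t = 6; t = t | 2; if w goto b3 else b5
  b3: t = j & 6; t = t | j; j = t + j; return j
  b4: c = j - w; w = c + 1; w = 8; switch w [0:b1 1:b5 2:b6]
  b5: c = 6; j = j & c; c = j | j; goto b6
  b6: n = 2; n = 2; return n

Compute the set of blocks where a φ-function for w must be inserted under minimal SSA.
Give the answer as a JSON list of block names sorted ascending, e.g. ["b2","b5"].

Answer: ["b1", "b3", "b5", "b6"]

Derivation:
idom tree: b1←b0 b2←b0 b3←b0 b4←b1 b5←b0 b6←b0
Dom at joins:
  b1: preds {b0,b4}: {b0} ∩ {b0,b1,b4} = {b0}; idom=b0
  b3: preds {b0,b1,b2}: {b0} ∩ {b0,b1} ∩ {b0,b2} = {b0}; idom=b0
  b5: preds {b2,b4}: {b0,b2} ∩ {b0,b1,b4} = {b0}; idom=b0
  b6: preds {b4,b5}: {b0,b1,b4} ∩ {b0,b5} = {b0}; idom=b0

DF derivation:
  b1←b0: walk · to b0
  b1←b4: walk b4→b1 to b0
  b3←b0: walk · to b0
  b3←b1: walk b1 to b0
  b3←b2: walk b2 to b0
  b5←b2: walk b2 to b0
  b5←b4: walk b4→b1 to b0
  b6←b4: walk b4→b1 to b0
  b6←b5: walk b5 to b0
  b0: DF=∅
  b1: DF={b1,b3,b5,b6}
  b2: DF={b3,b5}
  b3: DF=∅
  b4: DF={b1,b5,b6}
  b5: DF={b6}
  b6: DF=∅

φ for w: defs {b0,b4}
  DF⁺ = {b1,b3,b5,b6}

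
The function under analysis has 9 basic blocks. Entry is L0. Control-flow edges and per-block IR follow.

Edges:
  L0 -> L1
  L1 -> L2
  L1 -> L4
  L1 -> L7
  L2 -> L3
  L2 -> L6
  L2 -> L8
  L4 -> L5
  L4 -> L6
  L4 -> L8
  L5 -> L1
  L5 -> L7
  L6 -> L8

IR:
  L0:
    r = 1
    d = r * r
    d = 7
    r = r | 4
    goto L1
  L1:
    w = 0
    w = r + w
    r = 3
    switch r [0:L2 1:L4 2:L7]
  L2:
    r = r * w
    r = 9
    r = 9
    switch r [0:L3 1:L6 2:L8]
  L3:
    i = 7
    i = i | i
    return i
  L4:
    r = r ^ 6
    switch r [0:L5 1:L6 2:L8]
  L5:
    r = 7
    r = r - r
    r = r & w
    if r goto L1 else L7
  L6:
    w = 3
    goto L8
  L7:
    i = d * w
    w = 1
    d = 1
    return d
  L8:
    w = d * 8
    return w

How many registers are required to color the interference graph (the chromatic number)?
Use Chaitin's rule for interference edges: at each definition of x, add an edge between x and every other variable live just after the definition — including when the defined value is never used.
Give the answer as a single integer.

Block summaries:
  L0 def {d,r} use ∅
  L1 def {r,w} use {r}
  L2 def {r} use {r,w}
  L3 def {i} use ∅
  L4 def {r} use {r}
  L5 def {r} use {w}
  L6 def {w} use ∅
  L7 def {d,i,w} use {d,w}
  L8 def {w} use {d}

Backward fixpoint:
  L0: in=∅ out={d,r}
  L1: in={d,r} out={d,r,w}
  L2: in={d,r,w} out={d}
  L3: in=∅ out=∅
  L4: in={d,r,w} out={d,w}
  L5: in={d,w} out={d,r,w}
  L6: in={d} out={d}
  L7: in={d,w} out=∅
  L8: in={d} out=∅

Conflict graph:
  d: {r,w}
  i: ∅
  r: {d,w}
  w: {d,r}

Colouring:
  clique {d,r,w} ⇒ need ≥ 3
  3-colouring: r0={d,i}  r1={r}  r2={w}
  χ = 3

Answer: 3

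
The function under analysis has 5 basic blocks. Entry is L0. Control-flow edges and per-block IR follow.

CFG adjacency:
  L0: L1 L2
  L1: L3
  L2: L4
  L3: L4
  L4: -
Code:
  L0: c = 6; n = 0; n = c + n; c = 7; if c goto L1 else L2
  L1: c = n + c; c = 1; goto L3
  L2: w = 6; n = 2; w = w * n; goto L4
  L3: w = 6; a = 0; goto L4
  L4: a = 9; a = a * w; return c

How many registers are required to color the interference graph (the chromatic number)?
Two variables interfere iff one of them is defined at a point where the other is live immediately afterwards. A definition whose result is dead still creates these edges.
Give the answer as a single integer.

Block summaries:
  L0: def={c,n} ue=∅
  L1: def={c} ue={c,n}
  L2: def={n,w} ue=∅
  L3: def={a,w} ue=∅
  L4: def={a} ue={c,w}

Liveness:
  L0 li=∅ lo={c,n}
  L1 li={c,n} lo={c}
  L2 li={c} lo={c,w}
  L3 li={c} lo={c,w}
  L4 li={c,w} lo=∅

Conflict graph:
  a — {c,w}
  c — {a,n,w}
  n — {c,w}
  w — {a,c,n}

Chromatic number:
  lower bound: {a,c,w} mutually conflict ⇒ χ ≥ 3
  assign a→R2 c→R0 n→R2 w→R1 — no edge inside a register ⇒ χ ≤ 3
  χ = 3

Answer: 3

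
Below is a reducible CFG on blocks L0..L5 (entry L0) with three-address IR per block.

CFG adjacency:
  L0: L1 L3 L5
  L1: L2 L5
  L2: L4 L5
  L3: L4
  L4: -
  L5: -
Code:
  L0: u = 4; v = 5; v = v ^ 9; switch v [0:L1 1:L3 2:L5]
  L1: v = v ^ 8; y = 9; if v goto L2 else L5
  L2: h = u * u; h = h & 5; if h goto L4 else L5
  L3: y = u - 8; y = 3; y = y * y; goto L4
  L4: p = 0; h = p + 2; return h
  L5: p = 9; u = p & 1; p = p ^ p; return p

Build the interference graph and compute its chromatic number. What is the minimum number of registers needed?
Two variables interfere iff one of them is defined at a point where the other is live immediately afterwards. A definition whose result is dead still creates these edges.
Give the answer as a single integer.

def/use:
  L0 def {u,v} use ∅
  L1 def {v,y} use {v}
  L2 def {h} use {u}
  L3 def {y} use {u}
  L4 def {h,p} use ∅
  L5 def {p,u} use ∅

Liveness:
  L0 li=∅ lo={u,v}
  L1 li={u,v} lo={u}
  L2 li={u} lo=∅
  L3 li={u} lo=∅
  L4 li=∅ lo=∅
  L5 li=∅ lo=∅

Conflict graph:
  h↔∅
  p↔{u}
  u↔{p,v,y}
  v↔{u,y}
  y↔{u,v}

Colouring:
  {u,v,y} pairwise interfere (3-clique) ⇒ χ ≥ 3
  3-colouring: R0={h,u}  R1={p,v}  R2={y}
  χ = 3

Answer: 3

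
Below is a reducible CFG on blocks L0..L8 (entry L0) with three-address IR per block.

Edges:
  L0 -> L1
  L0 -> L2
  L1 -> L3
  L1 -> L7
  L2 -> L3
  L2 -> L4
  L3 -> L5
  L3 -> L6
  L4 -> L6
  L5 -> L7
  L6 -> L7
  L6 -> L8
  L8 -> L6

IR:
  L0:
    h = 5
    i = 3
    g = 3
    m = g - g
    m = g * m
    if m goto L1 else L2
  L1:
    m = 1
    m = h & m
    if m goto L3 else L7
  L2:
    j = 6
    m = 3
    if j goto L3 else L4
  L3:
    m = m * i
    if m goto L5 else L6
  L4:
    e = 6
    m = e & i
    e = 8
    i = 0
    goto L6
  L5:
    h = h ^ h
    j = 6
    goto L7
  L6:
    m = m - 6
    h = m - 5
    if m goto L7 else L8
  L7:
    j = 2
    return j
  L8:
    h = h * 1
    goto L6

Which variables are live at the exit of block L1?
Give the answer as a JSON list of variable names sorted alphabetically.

Block summaries:
  L0: def={g,h,i,m} ue=∅
  L1: def={m} ue={h}
  L2: def={j,m} ue=∅
  L3: def={m} ue={i,m}
  L4: def={e,i,m} ue={i}
  L5: def={h,j} ue={h}
  L6: def={h,m} ue={m}
  L7: def={j} ue=∅
  L8: def={h} ue={h}

Backward fixpoint:
  L0 li=∅ lo={h,i}
  L1 li={h,i} lo={h,i,m}
  L2 li={h,i} lo={h,i,m}
  L3 li={h,i,m} lo={h,m}
  L4 li={i} lo={m}
  L5 li={h} lo=∅
  L6 li={m} lo={h,m}
  L7 li=∅ lo=∅
  L8 li={h,m} lo={m}

live-out(L1) = ["h", "i", "m"]

Answer: ["h", "i", "m"]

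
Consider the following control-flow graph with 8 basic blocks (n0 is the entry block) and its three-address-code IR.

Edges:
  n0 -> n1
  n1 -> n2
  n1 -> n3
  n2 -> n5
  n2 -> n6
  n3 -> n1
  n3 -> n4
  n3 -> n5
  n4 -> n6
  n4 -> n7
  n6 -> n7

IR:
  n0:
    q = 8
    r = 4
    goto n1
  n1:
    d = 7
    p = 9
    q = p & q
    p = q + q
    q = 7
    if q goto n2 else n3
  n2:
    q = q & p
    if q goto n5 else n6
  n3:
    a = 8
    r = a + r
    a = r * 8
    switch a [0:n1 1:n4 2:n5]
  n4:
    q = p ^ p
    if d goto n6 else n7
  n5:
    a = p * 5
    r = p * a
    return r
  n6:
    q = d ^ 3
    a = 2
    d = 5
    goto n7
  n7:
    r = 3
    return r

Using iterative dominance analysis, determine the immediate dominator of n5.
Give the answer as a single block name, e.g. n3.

Answer: n1

Derivation:
idom tree: n1←n0 n2←n1 n3←n1 n4←n3 n5←n1 n6←n1 n7←n1
Join-block Dom:
  n1: preds {n0,n3}: {n0} ∩ {n0,n1,n3} = {n0}; idom=n0
  n5: preds {n2,n3}: {n0,n1,n2} ∩ {n0,n1,n3} = {n0,n1}; idom=n1
  n6: preds {n2,n4}: {n0,n1,n2} ∩ {n0,n1,n3,n4} = {n0,n1}; idom=n1
  n7: preds {n4,n6}: {n0,n1,n3,n4} ∩ {n0,n1,n6} = {n0,n1}; idom=n1

idom(n5) = n1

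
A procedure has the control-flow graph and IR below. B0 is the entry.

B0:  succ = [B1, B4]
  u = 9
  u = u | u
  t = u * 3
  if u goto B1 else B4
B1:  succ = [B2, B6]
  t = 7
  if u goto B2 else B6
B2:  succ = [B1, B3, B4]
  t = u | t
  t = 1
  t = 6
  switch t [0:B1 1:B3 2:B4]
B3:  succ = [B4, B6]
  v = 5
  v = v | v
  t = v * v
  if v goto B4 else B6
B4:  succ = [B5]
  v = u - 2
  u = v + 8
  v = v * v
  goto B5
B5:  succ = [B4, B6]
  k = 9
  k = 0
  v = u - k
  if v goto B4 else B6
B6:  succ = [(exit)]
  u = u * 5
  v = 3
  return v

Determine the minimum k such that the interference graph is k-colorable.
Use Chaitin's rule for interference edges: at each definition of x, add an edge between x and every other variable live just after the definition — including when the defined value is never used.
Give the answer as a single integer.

def/use:
  B0 def {t,u} use ∅
  B1 def {t} use {u}
  B2 def {t} use {t,u}
  B3 def {t,v} use ∅
  B4 def {u,v} use {u}
  B5 def {k,v} use {u}
  B6 def {u,v} use {u}

Live sets:
  live B0: ∅→{u}
  live B1: {u}→{t,u}
  live B2: {t,u}→{u}
  live B3: {u}→{u}
  live B4: {u}→{u}
  live B5: {u}→{u}
  live B6: {u}→∅

Interfere edges:
  k — {u}
  t — {u,v}
  u — {k,t,v}
  v — {t,u}

Registers:
  clique {t,u,v} ⇒ need ≥ 3
  assign k→r1 t→r1 u→r0 v→r2 — no edge inside a register ⇒ χ ≤ 3
  χ = 3

Answer: 3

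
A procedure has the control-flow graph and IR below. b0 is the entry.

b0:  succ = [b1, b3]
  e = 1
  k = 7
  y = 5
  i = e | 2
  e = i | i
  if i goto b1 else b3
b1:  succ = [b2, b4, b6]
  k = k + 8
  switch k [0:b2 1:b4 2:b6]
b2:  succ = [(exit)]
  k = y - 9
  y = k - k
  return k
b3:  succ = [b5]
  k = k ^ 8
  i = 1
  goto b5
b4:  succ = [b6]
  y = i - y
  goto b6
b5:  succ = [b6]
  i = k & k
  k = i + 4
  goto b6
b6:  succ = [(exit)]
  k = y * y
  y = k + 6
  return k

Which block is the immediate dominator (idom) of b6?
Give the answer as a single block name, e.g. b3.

Answer: b0

Derivation:
idom tree: b1←b0 b2←b1 b3←b0 b4←b1 b5←b3 b6←b0
Join-block Dom:
  b6: preds {b1,b4,b5}: {b0,b1} ∩ {b0,b1,b4} ∩ {b0,b3,b5} = {b0}; idom=b0

idom(b6) = b0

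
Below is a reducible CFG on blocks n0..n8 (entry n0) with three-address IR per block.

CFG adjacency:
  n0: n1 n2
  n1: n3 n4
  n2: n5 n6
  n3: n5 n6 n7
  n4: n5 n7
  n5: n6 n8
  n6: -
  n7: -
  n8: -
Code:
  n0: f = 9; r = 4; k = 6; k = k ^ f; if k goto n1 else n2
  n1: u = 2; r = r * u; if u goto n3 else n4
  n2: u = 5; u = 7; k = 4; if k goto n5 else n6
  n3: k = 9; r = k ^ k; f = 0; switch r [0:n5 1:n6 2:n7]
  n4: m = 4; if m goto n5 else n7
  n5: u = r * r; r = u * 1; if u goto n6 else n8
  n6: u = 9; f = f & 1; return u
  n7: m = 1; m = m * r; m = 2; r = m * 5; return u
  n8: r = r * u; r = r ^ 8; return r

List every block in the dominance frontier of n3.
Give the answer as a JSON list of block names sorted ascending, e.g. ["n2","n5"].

idom tree: n1←n0 n2←n0 n3←n1 n4←n1 n5←n0 n6←n0 n7←n1 n8←n5
Dom at joins:
  n5: preds {n2,n3,n4}: {n0,n2} ∩ {n0,n1,n3} ∩ {n0,n1,n4} = {n0}; idom=n0
  n6: preds {n2,n3,n5}: {n0,n2} ∩ {n0,n1,n3} ∩ {n0,n5} = {n0}; idom=n0
  n7: preds {n3,n4}: {n0,n1,n3} ∩ {n0,n1,n4} = {n0,n1}; idom=n1

Frontier:
  n5←n2: walk n2 to n0
  n5←n3: walk n3→n1 to n0
  n5←n4: walk n4→n1 to n0
  n6←n2: walk n2 to n0
  n6←n3: walk n3→n1 to n0
  n6←n5: walk n5 to n0
  n7←n3: walk n3 to n1
  n7←n4: walk n4 to n1
  n0: DF=∅
  n1: DF={n5,n6}
  n2: DF={n5,n6}
  n3: DF={n5,n6,n7}
  n4: DF={n5,n7}
  n5: DF={n6}
  n6: DF=∅
  n7: DF=∅
  n8: DF=∅

DF(n3) = ["n5", "n6", "n7"]

Answer: ["n5", "n6", "n7"]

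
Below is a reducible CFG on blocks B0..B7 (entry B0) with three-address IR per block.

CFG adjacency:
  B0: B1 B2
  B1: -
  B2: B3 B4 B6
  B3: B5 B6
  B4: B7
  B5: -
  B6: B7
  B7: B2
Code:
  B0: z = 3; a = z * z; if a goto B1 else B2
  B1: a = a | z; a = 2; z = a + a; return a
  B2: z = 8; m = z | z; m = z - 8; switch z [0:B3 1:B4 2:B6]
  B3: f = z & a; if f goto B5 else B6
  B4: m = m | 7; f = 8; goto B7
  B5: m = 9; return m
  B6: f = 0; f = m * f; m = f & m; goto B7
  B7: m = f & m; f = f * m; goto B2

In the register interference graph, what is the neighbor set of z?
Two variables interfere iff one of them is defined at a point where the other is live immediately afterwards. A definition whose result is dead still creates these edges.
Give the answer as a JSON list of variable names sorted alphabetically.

Answer: ["a", "m"]

Working:
def/use:
  B0 def {a,z} use ∅
  B1 def {a,z} use {a,z}
  B2 def {m,z} use ∅
  B3 def {f} use {a,z}
  B4 def {f,m} use {m}
  B5 def {m} use ∅
  B6 def {f,m} use {m}
  B7 def {f,m} use {f,m}

Liveness:
  B0 li=∅ lo={a,z}
  B1 li={a,z} lo=∅
  B2 li={a} lo={a,m,z}
  B3 li={a,m,z} lo={a,m}
  B4 li={a,m} lo={a,f,m}
  B5 li=∅ lo=∅
  B6 li={a,m} lo={a,f,m}
  B7 li={a,f,m} lo={a}

Interference:
  a: {f,m,z}
  f: {a,m}
  m: {a,f,z}
  z: {a,m}

N(z) = ["a", "m"]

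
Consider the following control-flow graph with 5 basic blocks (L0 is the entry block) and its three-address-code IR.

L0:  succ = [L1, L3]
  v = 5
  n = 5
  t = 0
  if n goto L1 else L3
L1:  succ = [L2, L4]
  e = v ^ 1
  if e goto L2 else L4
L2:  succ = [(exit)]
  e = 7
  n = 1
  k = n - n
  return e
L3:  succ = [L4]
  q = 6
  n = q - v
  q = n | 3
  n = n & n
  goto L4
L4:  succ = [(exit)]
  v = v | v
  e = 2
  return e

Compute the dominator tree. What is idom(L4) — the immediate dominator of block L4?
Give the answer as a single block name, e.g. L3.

Answer: L0

Analysis:
idom tree: L1←L0 L2←L1 L3←L0 L4←L0
Dom∩ at merges:
  L4: preds {L1,L3}: {L0,L1} ∩ {L0,L3} = {L0}; idom=L0

idom(L4) = L0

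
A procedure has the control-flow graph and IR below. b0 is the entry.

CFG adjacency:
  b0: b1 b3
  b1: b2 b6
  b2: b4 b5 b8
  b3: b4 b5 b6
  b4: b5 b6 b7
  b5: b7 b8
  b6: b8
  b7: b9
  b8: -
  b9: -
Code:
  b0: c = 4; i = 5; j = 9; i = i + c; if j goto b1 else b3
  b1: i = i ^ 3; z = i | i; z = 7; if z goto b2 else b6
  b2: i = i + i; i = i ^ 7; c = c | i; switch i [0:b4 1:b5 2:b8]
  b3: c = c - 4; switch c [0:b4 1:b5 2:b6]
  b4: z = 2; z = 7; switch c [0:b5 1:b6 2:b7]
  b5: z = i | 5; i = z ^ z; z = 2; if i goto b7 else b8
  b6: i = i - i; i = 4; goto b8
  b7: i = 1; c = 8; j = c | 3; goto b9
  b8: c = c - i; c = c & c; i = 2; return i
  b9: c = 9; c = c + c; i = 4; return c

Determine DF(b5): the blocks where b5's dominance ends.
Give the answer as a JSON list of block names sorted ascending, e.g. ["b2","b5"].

idom tree: b1←b0 b2←b1 b3←b0 b4←b0 b5←b0 b6←b0 b7←b0 b8←b0 b9←b7
Dom at joins:
  b4: preds {b2,b3}: {b0,b1,b2} ∩ {b0,b3} = {b0}; idom=b0
  b5: preds {b2,b3,b4}: {b0,b1,b2} ∩ {b0,b3} ∩ {b0,b4} = {b0}; idom=b0
  b6: preds {b1,b3,b4}: {b0,b1} ∩ {b0,b3} ∩ {b0,b4} = {b0}; idom=b0
  b7: preds {b4,b5}: {b0,b4} ∩ {b0,b5} = {b0}; idom=b0
  b8: preds {b2,b5,b6}: {b0,b1,b2} ∩ {b0,b5} ∩ {b0,b6} = {b0}; idom=b0

DF walk-up:
  b4←b2: walk b2→b1 to b0
  b4←b3: walk b3 to b0
  b5←b2: walk b2→b1 to b0
  b5←b3: walk b3 to b0
  b5←b4: walk b4 to b0
  b6←b1: walk b1 to b0
  b6←b3: walk b3 to b0
  b6←b4: walk b4 to b0
  b7←b4: walk b4 to b0
  b7←b5: walk b5 to b0
  b8←b2: walk b2→b1 to b0
  b8←b5: walk b5 to b0
  b8←b6: walk b6 to b0
  b0: DF=∅
  b1: DF={b4,b5,b6,b8}
  b2: DF={b4,b5,b8}
  b3: DF={b4,b5,b6}
  b4: DF={b5,b6,b7}
  b5: DF={b7,b8}
  b6: DF={b8}
  b7: DF=∅
  b8: DF=∅
  b9: DF=∅

DF(b5) = ["b7", "b8"]

Answer: ["b7", "b8"]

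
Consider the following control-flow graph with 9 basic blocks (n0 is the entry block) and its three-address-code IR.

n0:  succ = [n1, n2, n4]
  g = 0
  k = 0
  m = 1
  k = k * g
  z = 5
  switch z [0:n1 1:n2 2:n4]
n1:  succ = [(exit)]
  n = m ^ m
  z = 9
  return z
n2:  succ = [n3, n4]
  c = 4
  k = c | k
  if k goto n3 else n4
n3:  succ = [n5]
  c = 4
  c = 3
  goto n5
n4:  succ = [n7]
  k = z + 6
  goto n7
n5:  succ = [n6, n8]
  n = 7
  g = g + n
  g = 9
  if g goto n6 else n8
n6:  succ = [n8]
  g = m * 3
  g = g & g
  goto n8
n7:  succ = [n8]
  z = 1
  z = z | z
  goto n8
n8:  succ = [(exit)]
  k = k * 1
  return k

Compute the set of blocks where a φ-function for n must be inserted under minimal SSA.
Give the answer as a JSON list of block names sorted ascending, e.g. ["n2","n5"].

Answer: ["n8"]

Derivation:
idom tree: n1←n0 n2←n0 n3←n2 n4←n0 n5←n3 n6←n5 n7←n4 n8←n0
Dom at joins:
  n4: preds {n0,n2}: {n0} ∩ {n0,n2} = {n0}; idom=n0
  n8: preds {n5,n6,n7}: {n0,n2,n3,n5} ∩ {n0,n2,n3,n5,n6} ∩ {n0,n4,n7} = {n0}; idom=n0

Frontier:
  n4←n0: walk · to n0
  n4←n2: walk n2 to n0
  n8←n5: walk n5→n3→n2 to n0
  n8←n6: walk n6→n5→n3→n2 to n0
  n8←n7: walk n7→n4 to n0
  DF(n0)=∅
  DF(n1)=∅
  DF(n2)={n4,n8}
  DF(n3)={n8}
  DF(n4)={n8}
  DF(n5)={n8}
  DF(n6)={n8}
  DF(n7)={n8}
  DF(n8)=∅

φ for n: defs {n1,n5}
  DF⁺ = {n8}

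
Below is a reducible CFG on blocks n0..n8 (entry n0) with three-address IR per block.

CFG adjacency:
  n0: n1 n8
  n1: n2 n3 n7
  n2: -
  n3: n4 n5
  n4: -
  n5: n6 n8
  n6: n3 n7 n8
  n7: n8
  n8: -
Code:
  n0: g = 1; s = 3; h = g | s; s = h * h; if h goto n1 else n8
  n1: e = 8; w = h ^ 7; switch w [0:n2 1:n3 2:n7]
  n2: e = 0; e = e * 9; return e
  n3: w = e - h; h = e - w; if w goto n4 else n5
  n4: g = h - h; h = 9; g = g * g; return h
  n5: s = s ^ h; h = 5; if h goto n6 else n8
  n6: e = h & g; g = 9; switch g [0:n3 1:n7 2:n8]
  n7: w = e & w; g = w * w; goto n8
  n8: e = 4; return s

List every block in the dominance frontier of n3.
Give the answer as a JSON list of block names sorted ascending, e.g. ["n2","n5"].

idom tree: n1←n0 n2←n1 n3←n1 n4←n3 n5←n3 n6←n5 n7←n1 n8←n0
Dom∩ at merges:
  n3: preds {n1,n6}: {n0,n1} ∩ {n0,n1,n3,n5,n6} = {n0,n1}; idom=n1
  n7: preds {n1,n6}: {n0,n1} ∩ {n0,n1,n3,n5,n6} = {n0,n1}; idom=n1
  n8: preds {n0,n5,n6,n7}: {n0} ∩ {n0,n1,n3,n5} ∩ {n0,n1,n3,n5,n6} ∩ {n0,n1,n7} = {n0}; idom=n0

DF walk-up:
  join n3 pred n1: · stop@n1
  join n3 pred n6: n6→n5→n3 stop@n1
  join n7 pred n1: · stop@n1
  join n7 pred n6: n6→n5→n3 stop@n1
  join n8 pred n0: · stop@n0
  join n8 pred n5: n5→n3→n1 stop@n0
  join n8 pred n6: n6→n5→n3→n1 stop@n0
  join n8 pred n7: n7→n1 stop@n0
  n0: DF=∅
  n1: DF={n8}
  n2: DF=∅
  n3: DF={n3,n7,n8}
  n4: DF=∅
  n5: DF={n3,n7,n8}
  n6: DF={n3,n7,n8}
  n7: DF={n8}
  n8: DF=∅

DF(n3) = ["n3", "n7", "n8"]

Answer: ["n3", "n7", "n8"]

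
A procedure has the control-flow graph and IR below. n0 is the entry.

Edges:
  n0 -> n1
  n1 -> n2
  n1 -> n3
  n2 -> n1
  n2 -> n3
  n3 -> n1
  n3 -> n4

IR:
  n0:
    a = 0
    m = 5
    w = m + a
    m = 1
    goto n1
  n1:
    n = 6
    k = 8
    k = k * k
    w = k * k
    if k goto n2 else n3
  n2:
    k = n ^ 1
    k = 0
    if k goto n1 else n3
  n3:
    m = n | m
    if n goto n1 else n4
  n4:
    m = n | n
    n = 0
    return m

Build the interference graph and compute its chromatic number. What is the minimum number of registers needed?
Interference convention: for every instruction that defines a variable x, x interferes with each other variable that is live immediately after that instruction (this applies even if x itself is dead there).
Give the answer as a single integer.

Answer: 4

Working:
Per-block:
  n0 def {a,m,w} use ∅
  n1 def {k,n,w} use ∅
  n2 def {k} use {n}
  n3 def {m} use {m,n}
  n4 def {m,n} use {n}

Backward fixpoint:
  live n0: ∅→{m}
  live n1: {m}→{m,n}
  live n2: {m,n}→{m,n}
  live n3: {m,n}→{m,n}
  live n4: {n}→∅

Interfere edges:
  a↔{m}
  k↔{m,n,w}
  m↔{a,k,n,w}
  n↔{k,m,w}
  w↔{k,m,n}

Colouring:
  {k,m,n,w} pairwise interfere (4-clique) ⇒ χ ≥ 4
  assign a→c1 k→c1 m→c0 n→c2 w→c3 — no edge inside a register ⇒ χ ≤ 4
  χ = 4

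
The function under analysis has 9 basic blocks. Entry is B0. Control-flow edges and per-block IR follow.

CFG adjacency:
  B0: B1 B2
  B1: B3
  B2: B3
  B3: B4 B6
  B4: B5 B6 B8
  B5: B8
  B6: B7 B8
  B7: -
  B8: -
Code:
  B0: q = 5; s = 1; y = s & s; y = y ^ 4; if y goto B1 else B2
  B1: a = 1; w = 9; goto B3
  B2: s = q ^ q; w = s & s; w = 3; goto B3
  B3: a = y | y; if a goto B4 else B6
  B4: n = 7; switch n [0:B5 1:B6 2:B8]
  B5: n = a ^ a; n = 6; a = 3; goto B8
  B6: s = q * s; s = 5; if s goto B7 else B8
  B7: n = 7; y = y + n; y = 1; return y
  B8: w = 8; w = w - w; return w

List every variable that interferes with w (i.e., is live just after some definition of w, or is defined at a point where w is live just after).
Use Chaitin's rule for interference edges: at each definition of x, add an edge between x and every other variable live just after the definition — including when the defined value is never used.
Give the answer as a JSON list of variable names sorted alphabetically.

Answer: ["q", "s", "y"]

Working:
def/use:
  B0: def={q,s,y} ue=∅
  B1: def={a,w} ue=∅
  B2: def={s,w} ue={q}
  B3: def={a} ue={y}
  B4: def={n} ue=∅
  B5: def={a,n} ue={a}
  B6: def={s} ue={q,s}
  B7: def={n,y} ue={y}
  B8: def={w} ue=∅

Liveness:
  B0: in=∅ out={q,s,y}
  B1: in={q,s,y} out={q,s,y}
  B2: in={q,y} out={q,s,y}
  B3: in={q,s,y} out={a,q,s,y}
  B4: in={a,q,s,y} out={a,q,s,y}
  B5: in={a} out=∅
  B6: in={q,s,y} out={y}
  B7: in={y} out=∅
  B8: in=∅ out=∅

Conflict graph:
  a — {n,q,s,y}
  n — {a,q,s,y}
  q — {a,n,s,w,y}
  s — {a,n,q,w,y}
  w — {q,s,y}
  y — {a,n,q,s,w}

N(w) = ["q", "s", "y"]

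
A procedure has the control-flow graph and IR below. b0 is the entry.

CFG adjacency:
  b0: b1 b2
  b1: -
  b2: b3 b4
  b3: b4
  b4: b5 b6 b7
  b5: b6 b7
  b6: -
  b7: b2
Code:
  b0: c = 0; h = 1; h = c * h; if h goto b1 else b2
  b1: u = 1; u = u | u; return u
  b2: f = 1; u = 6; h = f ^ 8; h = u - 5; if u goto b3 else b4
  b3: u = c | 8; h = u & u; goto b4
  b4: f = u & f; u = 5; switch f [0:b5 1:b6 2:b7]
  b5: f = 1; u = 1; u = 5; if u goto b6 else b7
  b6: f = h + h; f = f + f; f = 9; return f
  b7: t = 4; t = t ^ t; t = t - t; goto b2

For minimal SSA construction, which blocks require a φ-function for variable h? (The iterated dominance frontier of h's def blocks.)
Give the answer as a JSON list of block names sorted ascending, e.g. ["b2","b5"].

idom tree: b1←b0 b2←b0 b3←b2 b4←b2 b5←b4 b6←b4 b7←b4
Dom∩ at merges:
  b2: preds {b0,b7}: {b0} ∩ {b0,b2,b4,b7} = {b0}; idom=b0
  b4: preds {b2,b3}: {b0,b2} ∩ {b0,b2,b3} = {b0,b2}; idom=b2
  b6: preds {b4,b5}: {b0,b2,b4} ∩ {b0,b2,b4,b5} = {b0,b2,b4}; idom=b4
  b7: preds {b4,b5}: {b0,b2,b4} ∩ {b0,b2,b4,b5} = {b0,b2,b4}; idom=b4

DF derivation:
  b2←b0: walk · to b0
  b2←b7: walk b7→b4→b2 to b0
  b4←b2: walk · to b2
  b4←b3: walk b3 to b2
  b6←b4: walk · to b4
  b6←b5: walk b5 to b4
  b7←b4: walk · to b4
  b7←b5: walk b5 to b4
  b0: DF=∅
  b1: DF=∅
  b2: DF={b2}
  b3: DF={b4}
  b4: DF={b2}
  b5: DF={b6,b7}
  b6: DF=∅
  b7: DF={b2}

φ for h: defs {b0,b2,b3}
  DF⁺ = {b2,b4}

Answer: ["b2", "b4"]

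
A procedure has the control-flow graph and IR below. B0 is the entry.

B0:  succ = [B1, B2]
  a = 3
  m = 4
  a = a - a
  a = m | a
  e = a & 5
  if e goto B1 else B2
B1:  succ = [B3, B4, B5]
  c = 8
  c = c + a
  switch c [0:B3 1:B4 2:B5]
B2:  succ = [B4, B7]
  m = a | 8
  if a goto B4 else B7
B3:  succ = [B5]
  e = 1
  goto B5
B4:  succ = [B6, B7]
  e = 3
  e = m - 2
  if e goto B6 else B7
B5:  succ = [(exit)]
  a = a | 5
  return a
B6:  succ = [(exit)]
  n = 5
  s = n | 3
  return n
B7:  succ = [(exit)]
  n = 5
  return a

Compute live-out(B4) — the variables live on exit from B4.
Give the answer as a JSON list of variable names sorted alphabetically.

Answer: ["a"]

Working:
Per-block:
  B0: def={a,e,m} ue=∅
  B1: def={c} ue={a}
  B2: def={m} ue={a}
  B3: def={e} ue=∅
  B4: def={e} ue={m}
  B5: def={a} ue={a}
  B6: def={n,s} ue=∅
  B7: def={n} ue={a}

Live sets:
  live B0: ∅→{a,m}
  live B1: {a,m}→{a,m}
  live B2: {a}→{a,m}
  live B3: {a}→{a}
  live B4: {a,m}→{a}
  live B5: {a}→∅
  live B6: ∅→∅
  live B7: {a}→∅

live-out(B4) = ["a"]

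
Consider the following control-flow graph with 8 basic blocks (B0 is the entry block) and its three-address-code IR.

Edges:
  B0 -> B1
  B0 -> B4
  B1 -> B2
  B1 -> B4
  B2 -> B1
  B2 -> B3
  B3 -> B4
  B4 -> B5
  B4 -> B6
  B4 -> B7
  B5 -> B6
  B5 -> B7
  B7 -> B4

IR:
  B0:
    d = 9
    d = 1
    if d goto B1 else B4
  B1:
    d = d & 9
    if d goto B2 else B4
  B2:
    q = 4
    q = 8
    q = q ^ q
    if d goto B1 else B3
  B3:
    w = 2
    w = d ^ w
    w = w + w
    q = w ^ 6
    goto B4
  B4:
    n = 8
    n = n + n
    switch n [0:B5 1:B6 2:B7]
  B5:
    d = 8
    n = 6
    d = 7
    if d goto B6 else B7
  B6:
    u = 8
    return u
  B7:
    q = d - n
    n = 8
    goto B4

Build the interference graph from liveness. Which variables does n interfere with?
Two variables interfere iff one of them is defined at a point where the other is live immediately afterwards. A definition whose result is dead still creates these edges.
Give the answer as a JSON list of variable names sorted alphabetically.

Block summaries:
  B0 def {d} use ∅
  B1 def {d} use {d}
  B2 def {q} use {d}
  B3 def {q,w} use {d}
  B4 def {n} use ∅
  B5 def {d,n} use ∅
  B6 def {u} use ∅
  B7 def {n,q} use {d,n}

Live sets:
  live B0: ∅→{d}
  live B1: {d}→{d}
  live B2: {d}→{d}
  live B3: {d}→{d}
  live B4: {d}→{d,n}
  live B5: ∅→{d,n}
  live B6: ∅→∅
  live B7: {d,n}→{d}

Interference:
  d: {n,q,w}
  n: {d}
  q: {d}
  u: ∅
  w: {d}

N(n) = ["d"]

Answer: ["d"]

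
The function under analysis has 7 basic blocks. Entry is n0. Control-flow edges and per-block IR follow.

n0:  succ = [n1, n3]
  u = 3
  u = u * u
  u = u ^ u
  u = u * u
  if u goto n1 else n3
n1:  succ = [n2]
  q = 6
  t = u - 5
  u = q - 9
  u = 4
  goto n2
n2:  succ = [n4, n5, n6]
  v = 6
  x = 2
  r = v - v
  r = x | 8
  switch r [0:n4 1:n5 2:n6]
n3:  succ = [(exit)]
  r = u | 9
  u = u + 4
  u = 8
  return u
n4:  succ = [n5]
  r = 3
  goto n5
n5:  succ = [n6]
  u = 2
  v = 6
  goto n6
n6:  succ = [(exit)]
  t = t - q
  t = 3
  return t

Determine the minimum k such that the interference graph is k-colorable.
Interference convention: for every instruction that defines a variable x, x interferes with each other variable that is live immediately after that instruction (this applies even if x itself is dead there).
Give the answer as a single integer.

Answer: 4

Working:
Per-block:
  n0 def {u} use ∅
  n1 def {q,t,u} use {u}
  n2 def {r,v,x} use ∅
  n3 def {r,u} use {u}
  n4 def {r} use ∅
  n5 def {u,v} use ∅
  n6 def {t} use {q,t}

Live sets:
  live n0: ∅→{u}
  live n1: {u}→{q,t}
  live n2: {q,t}→{q,t}
  live n3: {u}→∅
  live n4: {q,t}→{q,t}
  live n5: {q,t}→{q,t}
  live n6: {q,t}→∅

Conflict graph:
  q↔{r,t,u,v,x}
  r↔{q,t,u,x}
  t↔{q,r,u,v,x}
  u↔{q,r,t}
  v↔{q,t,x}
  x↔{q,r,t,v}

Colouring:
  {q,r,t,u} pairwise interfere (4-clique) ⇒ χ ≥ 4
  assign q→R0 r→R2 t→R1 u→R3 v→R2 x→R3 — no edge inside a register ⇒ χ ≤ 4
  χ = 4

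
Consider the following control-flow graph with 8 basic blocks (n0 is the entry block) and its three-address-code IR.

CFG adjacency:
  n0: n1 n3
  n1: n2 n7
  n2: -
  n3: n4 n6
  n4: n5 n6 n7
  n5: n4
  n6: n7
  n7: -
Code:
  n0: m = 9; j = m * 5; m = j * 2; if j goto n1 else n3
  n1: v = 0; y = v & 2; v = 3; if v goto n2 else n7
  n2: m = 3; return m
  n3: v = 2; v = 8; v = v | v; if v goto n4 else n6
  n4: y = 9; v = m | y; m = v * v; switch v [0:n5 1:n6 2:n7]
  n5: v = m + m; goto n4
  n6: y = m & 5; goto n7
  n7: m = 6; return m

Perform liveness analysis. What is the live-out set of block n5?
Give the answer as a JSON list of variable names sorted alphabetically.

Block summaries:
  n0 def {j,m} use ∅
  n1 def {v,y} use ∅
  n2 def {m} use ∅
  n3 def {v} use ∅
  n4 def {m,v,y} use {m}
  n5 def {v} use {m}
  n6 def {y} use {m}
  n7 def {m} use ∅

Backward fixpoint:
  live n0: ∅→{m}
  live n1: ∅→∅
  live n2: ∅→∅
  live n3: {m}→{m}
  live n4: {m}→{m}
  live n5: {m}→{m}
  live n6: {m}→∅
  live n7: ∅→∅

live-out(n5) = ["m"]

Answer: ["m"]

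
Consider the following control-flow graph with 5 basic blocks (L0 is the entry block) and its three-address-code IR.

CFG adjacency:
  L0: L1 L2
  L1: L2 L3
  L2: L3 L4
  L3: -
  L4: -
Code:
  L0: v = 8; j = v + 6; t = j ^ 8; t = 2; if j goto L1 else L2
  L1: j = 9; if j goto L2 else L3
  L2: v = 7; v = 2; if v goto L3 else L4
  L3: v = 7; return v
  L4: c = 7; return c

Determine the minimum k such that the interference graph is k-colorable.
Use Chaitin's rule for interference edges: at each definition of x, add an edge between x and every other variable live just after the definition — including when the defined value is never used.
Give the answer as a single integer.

def/use:
  L0: def={j,t,v} ue=∅
  L1: def={j} ue=∅
  L2: def={v} ue=∅
  L3: def={v} ue=∅
  L4: def={c} ue=∅

Live sets:
  live L0: ∅→∅
  live L1: ∅→∅
  live L2: ∅→∅
  live L3: ∅→∅
  live L4: ∅→∅

Conflict graph:
  c: ∅
  j: {t}
  t: {j}
  v: ∅

Chromatic number:
  {j,t} pairwise interfere (2-clique) ⇒ χ ≥ 2
  assign c→r0 j→r0 t→r1 v→r0 — no edge inside a register ⇒ χ ≤ 2
  χ = 2

Answer: 2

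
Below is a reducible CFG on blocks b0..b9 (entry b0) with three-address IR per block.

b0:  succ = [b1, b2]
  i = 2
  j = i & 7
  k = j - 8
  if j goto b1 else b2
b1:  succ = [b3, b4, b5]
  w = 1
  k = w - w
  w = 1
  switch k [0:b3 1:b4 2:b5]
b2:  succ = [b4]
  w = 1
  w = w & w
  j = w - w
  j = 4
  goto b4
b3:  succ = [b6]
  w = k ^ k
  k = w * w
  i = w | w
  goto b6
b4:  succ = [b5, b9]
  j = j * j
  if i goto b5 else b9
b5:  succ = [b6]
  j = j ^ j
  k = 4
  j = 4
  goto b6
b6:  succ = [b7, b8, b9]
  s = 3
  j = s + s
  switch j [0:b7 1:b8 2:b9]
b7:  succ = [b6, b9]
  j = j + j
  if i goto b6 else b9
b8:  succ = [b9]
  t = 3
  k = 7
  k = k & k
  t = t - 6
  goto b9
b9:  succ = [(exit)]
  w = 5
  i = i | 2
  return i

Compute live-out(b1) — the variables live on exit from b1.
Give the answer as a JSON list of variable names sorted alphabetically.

Answer: ["i", "j", "k"]

Derivation:
Block summaries:
  b0: def={i,j,k} ue=∅
  b1: def={k,w} ue=∅
  b2: def={j,w} ue=∅
  b3: def={i,k,w} ue={k}
  b4: def={j} ue={i,j}
  b5: def={j,k} ue={j}
  b6: def={j,s} ue=∅
  b7: def={j} ue={i,j}
  b8: def={k,t} ue=∅
  b9: def={i,w} ue={i}

Liveness:
  b0: in=∅ out={i,j}
  b1: in={i,j} out={i,j,k}
  b2: in={i} out={i,j}
  b3: in={k} out={i}
  b4: in={i,j} out={i,j}
  b5: in={i,j} out={i}
  b6: in={i} out={i,j}
  b7: in={i,j} out={i}
  b8: in={i} out={i}
  b9: in={i} out=∅

live-out(b1) = ["i", "j", "k"]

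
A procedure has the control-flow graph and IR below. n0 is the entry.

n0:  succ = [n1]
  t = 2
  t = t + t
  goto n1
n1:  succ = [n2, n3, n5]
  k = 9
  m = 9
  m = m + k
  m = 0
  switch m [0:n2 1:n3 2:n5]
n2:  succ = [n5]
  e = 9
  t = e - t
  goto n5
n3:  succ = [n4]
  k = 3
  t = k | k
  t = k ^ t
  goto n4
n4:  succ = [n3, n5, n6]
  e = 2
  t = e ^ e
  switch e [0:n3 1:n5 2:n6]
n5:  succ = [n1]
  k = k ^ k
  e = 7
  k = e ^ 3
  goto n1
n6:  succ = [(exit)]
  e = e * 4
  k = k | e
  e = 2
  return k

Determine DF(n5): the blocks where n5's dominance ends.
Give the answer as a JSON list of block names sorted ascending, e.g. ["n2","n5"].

Answer: ["n1"]

Analysis:
idom tree: n1←n0 n2←n1 n3←n1 n4←n3 n5←n1 n6←n4
Dom∩ at merges:
  n1: preds {n0,n5}: {n0} ∩ {n0,n1,n5} = {n0}; idom=n0
  n3: preds {n1,n4}: {n0,n1} ∩ {n0,n1,n3,n4} = {n0,n1}; idom=n1
  n5: preds {n1,n2,n4}: {n0,n1} ∩ {n0,n1,n2} ∩ {n0,n1,n3,n4} = {n0,n1}; idom=n1

DF derivation:
  join n1 pred n0: · stop@n0
  join n1 pred n5: n5→n1 stop@n0
  join n3 pred n1: · stop@n1
  join n3 pred n4: n4→n3 stop@n1
  join n5 pred n1: · stop@n1
  join n5 pred n2: n2 stop@n1
  join n5 pred n4: n4→n3 stop@n1
  DF(n0)=∅
  DF(n1)={n1}
  DF(n2)={n5}
  DF(n3)={n3,n5}
  DF(n4)={n3,n5}
  DF(n5)={n1}
  DF(n6)=∅

DF(n5) = ["n1"]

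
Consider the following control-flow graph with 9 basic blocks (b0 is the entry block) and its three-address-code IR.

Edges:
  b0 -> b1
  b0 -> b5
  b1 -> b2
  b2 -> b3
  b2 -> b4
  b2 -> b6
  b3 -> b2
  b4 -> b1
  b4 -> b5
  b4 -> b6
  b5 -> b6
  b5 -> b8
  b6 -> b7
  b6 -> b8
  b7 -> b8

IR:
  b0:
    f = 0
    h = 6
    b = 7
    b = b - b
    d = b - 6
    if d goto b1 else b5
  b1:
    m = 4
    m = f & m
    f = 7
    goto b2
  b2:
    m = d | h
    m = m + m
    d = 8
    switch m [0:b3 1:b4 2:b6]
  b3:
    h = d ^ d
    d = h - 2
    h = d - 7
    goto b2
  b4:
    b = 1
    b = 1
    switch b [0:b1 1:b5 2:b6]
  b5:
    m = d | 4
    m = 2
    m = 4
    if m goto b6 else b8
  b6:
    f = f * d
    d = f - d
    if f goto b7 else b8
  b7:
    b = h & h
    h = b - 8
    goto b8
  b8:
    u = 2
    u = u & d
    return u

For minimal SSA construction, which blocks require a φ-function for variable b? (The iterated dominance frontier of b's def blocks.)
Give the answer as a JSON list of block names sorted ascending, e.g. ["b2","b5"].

idom tree: b1←b0 b2←b1 b3←b2 b4←b2 b5←b0 b6←b0 b7←b6 b8←b0
Join-block Dom:
  b1: preds {b0,b4}: {b0} ∩ {b0,b1,b2,b4} = {b0}; idom=b0
  b2: preds {b1,b3}: {b0,b1} ∩ {b0,b1,b2,b3} = {b0,b1}; idom=b1
  b5: preds {b0,b4}: {b0} ∩ {b0,b1,b2,b4} = {b0}; idom=b0
  b6: preds {b2,b4,b5}: {b0,b1,b2} ∩ {b0,b1,b2,b4} ∩ {b0,b5} = {b0}; idom=b0
  b8: preds {b5,b6,b7}: {b0,b5} ∩ {b0,b6} ∩ {b0,b6,b7} = {b0}; idom=b0

Frontier:
  join b1 pred b0: · stop@b0
  join b1 pred b4: b4→b2→b1 stop@b0
  join b2 pred b1: · stop@b1
  join b2 pred b3: b3→b2 stop@b1
  join b5 pred b0: · stop@b0
  join b5 pred b4: b4→b2→b1 stop@b0
  join b6 pred b2: b2→b1 stop@b0
  join b6 pred b4: b4→b2→b1 stop@b0
  join b6 pred b5: b5 stop@b0
  join b8 pred b5: b5 stop@b0
  join b8 pred b6: b6 stop@b0
  join b8 pred b7: b7→b6 stop@b0
  b0: DF=∅
  b1: DF={b1,b5,b6}
  b2: DF={b1,b2,b5,b6}
  b3: DF={b2}
  b4: DF={b1,b5,b6}
  b5: DF={b6,b8}
  b6: DF={b8}
  b7: DF={b8}
  b8: DF=∅

φ for b: defs {b0,b4,b7}
  DF⁺ = {b1,b5,b6,b8}

Answer: ["b1", "b5", "b6", "b8"]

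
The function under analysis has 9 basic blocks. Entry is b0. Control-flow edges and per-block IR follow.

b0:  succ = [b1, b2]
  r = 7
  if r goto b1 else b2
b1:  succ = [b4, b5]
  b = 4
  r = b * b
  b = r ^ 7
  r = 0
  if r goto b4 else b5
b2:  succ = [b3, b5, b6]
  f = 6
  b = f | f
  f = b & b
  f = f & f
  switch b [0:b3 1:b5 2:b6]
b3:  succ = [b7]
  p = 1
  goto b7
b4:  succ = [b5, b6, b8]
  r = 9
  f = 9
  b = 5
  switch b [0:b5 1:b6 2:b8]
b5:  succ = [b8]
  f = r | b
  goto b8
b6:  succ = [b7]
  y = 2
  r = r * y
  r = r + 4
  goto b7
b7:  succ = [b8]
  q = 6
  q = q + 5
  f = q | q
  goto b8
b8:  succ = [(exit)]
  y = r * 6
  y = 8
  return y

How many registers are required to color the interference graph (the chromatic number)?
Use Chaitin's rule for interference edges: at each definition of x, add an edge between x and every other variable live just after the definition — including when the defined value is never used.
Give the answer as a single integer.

Answer: 3

Derivation:
Per-block:
  b0: {r} / ∅
  b1: {b,r} / ∅
  b2: {b,f} / ∅
  b3: {p} / ∅
  b4: {b,f,r} / ∅
  b5: {f} / {b,r}
  b6: {r,y} / {r}
  b7: {f,q} / ∅
  b8: {y} / {r}

Backward fixpoint:
  live b0: ∅→{r}
  live b1: ∅→{b,r}
  live b2: {r}→{b,r}
  live b3: {r}→{r}
  live b4: ∅→{b,r}
  live b5: {b,r}→{r}
  live b6: {r}→{r}
  live b7: {r}→{r}
  live b8: {r}→∅

Conflict graph:
  b: {f,r}
  f: {b,r}
  p: {r}
  q: {r}
  r: {b,f,p,q,y}
  y: {r}

Registers:
  clique {b,f,r} ⇒ need ≥ 3
  assign b→c1 f→c2 p→c1 q→c1 r→c0 y→c1 — no edge inside a register ⇒ χ ≤ 3
  χ = 3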